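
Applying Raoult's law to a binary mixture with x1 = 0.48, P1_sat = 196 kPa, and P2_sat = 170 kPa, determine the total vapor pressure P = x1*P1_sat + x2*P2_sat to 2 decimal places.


P = x1*P1_sat + x2*P2_sat
x2 = 1 - x1 = 1 - 0.48 = 0.52
P = 0.48*196 + 0.52*170
P = 94.08 + 88.4
P = 182.48 kPa


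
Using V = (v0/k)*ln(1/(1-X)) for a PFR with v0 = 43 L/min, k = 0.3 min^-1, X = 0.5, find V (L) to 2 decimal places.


V = (v0/k) * ln(1/(1-X))
V = (43/0.3) * ln(1/(1-0.5))
V = 143.333333 * ln(2.0)
V = 143.333333 * 0.693147
V = 99.35 L


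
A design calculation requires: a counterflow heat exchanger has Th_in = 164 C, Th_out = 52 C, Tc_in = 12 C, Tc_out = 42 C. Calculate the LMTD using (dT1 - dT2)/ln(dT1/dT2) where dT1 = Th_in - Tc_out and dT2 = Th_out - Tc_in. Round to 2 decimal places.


dT1 = Th_in - Tc_out = 164 - 42 = 122
dT2 = Th_out - Tc_in = 52 - 12 = 40
LMTD = (dT1 - dT2) / ln(dT1/dT2)
LMTD = (122 - 40) / ln(122/40)
LMTD = 73.53 K


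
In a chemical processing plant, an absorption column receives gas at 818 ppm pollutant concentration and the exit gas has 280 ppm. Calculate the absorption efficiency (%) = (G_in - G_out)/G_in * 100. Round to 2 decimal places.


Efficiency = (G_in - G_out) / G_in * 100%
Efficiency = (818 - 280) / 818 * 100
Efficiency = 538 / 818 * 100
Efficiency = 65.77%


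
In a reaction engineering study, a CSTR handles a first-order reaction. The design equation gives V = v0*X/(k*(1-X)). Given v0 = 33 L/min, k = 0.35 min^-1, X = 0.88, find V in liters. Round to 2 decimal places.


V = v0 * X / (k * (1 - X))
V = 33 * 0.88 / (0.35 * (1 - 0.88))
V = 29.04 / (0.35 * 0.12)
V = 29.04 / 0.042
V = 691.43 L


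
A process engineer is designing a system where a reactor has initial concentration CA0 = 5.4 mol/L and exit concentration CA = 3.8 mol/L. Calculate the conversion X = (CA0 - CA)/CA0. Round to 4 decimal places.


X = (CA0 - CA) / CA0
X = (5.4 - 3.8) / 5.4
X = 1.6 / 5.4
X = 0.2963


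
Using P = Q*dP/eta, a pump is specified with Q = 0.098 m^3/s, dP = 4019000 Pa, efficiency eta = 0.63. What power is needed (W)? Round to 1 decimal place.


P = Q * dP / eta
P = 0.098 * 4019000 / 0.63
P = 393862.0 / 0.63
P = 625177.8 W


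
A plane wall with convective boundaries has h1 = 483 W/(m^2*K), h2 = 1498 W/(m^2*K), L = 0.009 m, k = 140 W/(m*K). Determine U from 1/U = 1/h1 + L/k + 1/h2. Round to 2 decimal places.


1/U = 1/h1 + L/k + 1/h2
1/U = 1/483 + 0.009/140 + 1/1498
1/U = 0.0020703934 + 6.42857e-05 + 0.0006675567
1/U = 0.0028022358
U = 356.86 W/(m^2*K)


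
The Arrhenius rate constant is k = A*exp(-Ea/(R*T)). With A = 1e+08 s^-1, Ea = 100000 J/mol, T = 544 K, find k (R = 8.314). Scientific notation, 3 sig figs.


k = A * exp(-Ea/(R*T))
k = 1e+08 * exp(-100000 / (8.314 * 544))
k = 1e+08 * exp(-22.110119)
k = 2.50e-02


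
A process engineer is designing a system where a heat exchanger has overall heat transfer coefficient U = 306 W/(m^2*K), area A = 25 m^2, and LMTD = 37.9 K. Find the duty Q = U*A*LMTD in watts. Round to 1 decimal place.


Q = U * A * LMTD
Q = 306 * 25 * 37.9
Q = 289935.0 W


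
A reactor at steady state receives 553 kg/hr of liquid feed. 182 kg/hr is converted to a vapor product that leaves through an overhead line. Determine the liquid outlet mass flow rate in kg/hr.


Steady-state mass balance on the main outlet: F_out = F_in - F_removed
F_out = 553 - 182
F_out = 371 kg/hr


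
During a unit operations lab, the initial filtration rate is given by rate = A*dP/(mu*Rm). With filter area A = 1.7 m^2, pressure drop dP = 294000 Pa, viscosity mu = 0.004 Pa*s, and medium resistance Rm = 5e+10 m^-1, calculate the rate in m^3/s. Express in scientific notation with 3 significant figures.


rate = A * dP / (mu * Rm)
rate = 1.7 * 294000 / (0.004 * 5e+10)
rate = 499800.0 / 2.000e+08
rate = 2.50e-03 m^3/s


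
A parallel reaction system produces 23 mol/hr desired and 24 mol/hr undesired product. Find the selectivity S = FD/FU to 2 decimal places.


S = desired product rate / undesired product rate
S = 23 / 24
S = 0.96


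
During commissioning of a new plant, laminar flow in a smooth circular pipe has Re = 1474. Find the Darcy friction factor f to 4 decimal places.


f = 64 / Re
f = 64 / 1474
f = 0.0434


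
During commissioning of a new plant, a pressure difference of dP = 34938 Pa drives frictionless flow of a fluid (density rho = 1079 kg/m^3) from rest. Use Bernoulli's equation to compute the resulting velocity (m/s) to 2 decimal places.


v = sqrt(2*dP/rho)
v = sqrt(2*34938/1079)
v = sqrt(64.759963)
v = 8.05 m/s


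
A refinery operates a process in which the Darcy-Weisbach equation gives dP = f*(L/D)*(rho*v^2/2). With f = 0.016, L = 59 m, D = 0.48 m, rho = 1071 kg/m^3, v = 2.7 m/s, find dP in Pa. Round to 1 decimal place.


dP = f * (L/D) * (rho*v^2/2)
dP = 0.016 * (59/0.48) * (1071*2.7^2/2)
L/D = 122.91666667
rho*v^2/2 = 1071*7.29/2 = 3903.795
dP = 0.016 * 122.91666667 * 3903.795
dP = 7677.5 Pa


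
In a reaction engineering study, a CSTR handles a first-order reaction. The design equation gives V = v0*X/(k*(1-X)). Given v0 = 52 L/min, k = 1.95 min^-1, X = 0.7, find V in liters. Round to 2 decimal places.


V = v0 * X / (k * (1 - X))
V = 52 * 0.7 / (1.95 * (1 - 0.7))
V = 36.4 / (1.95 * 0.3)
V = 36.4 / 0.585
V = 62.22 L


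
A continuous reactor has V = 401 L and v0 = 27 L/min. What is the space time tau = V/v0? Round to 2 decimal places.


tau = V / v0
tau = 401 / 27
tau = 14.85 min


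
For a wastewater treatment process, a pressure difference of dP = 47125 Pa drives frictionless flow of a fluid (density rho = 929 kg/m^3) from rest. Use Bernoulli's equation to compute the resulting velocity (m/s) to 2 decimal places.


v = sqrt(2*dP/rho)
v = sqrt(2*47125/929)
v = sqrt(101.453175)
v = 10.07 m/s


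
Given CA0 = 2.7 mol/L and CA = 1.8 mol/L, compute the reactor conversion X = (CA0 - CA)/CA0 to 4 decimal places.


X = (CA0 - CA) / CA0
X = (2.7 - 1.8) / 2.7
X = 0.9 / 2.7
X = 0.3333


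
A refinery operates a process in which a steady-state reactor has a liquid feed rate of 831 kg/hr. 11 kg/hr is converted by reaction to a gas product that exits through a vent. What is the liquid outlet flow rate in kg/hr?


Steady-state mass balance on the main outlet: F_out = F_in - F_removed
F_out = 831 - 11
F_out = 820 kg/hr


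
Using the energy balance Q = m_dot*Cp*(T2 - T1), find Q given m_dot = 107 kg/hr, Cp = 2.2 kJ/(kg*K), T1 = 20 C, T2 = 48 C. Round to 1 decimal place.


Q = m_dot * Cp * (T2 - T1)
Q = 107 * 2.2 * (48 - 20)
Q = 107 * 2.2 * 28
Q = 6591.2 kJ/hr


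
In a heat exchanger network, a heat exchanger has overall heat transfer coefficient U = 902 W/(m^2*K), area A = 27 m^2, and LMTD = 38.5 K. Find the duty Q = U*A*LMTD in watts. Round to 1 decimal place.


Q = U * A * LMTD
Q = 902 * 27 * 38.5
Q = 937629.0 W


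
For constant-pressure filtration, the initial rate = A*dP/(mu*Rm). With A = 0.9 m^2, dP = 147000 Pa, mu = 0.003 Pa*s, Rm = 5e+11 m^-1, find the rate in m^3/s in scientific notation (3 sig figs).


rate = A * dP / (mu * Rm)
rate = 0.9 * 147000 / (0.003 * 5e+11)
rate = 132300.0 / 1.500e+09
rate = 8.82e-05 m^3/s


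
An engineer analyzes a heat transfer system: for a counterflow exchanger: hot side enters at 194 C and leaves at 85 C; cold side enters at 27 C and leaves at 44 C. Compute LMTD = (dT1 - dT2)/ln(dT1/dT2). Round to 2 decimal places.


dT1 = Th_in - Tc_out = 194 - 44 = 150
dT2 = Th_out - Tc_in = 85 - 27 = 58
LMTD = (dT1 - dT2) / ln(dT1/dT2)
LMTD = (150 - 58) / ln(150/58)
LMTD = 96.82 K


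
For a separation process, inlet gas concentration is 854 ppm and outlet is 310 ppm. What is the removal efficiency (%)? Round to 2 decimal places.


Efficiency = (G_in - G_out) / G_in * 100%
Efficiency = (854 - 310) / 854 * 100
Efficiency = 544 / 854 * 100
Efficiency = 63.70%


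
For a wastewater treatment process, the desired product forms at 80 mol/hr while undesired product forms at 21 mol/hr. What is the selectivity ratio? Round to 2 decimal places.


S = desired product rate / undesired product rate
S = 80 / 21
S = 3.81


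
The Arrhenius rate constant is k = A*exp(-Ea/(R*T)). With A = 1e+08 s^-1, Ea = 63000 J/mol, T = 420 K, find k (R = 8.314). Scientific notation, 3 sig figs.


k = A * exp(-Ea/(R*T))
k = 1e+08 * exp(-63000 / (8.314 * 420))
k = 1e+08 * exp(-18.041857)
k = 1.46e+00


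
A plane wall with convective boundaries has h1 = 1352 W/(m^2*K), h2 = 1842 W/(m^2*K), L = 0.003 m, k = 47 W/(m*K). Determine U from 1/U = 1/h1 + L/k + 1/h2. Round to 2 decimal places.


1/U = 1/h1 + L/k + 1/h2
1/U = 1/1352 + 0.003/47 + 1/1842
1/U = 0.000739645 + 6.38298e-05 + 0.0005428882
1/U = 0.001346363
U = 742.74 W/(m^2*K)


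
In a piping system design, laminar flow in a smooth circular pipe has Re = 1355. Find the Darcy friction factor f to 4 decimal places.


f = 64 / Re
f = 64 / 1355
f = 0.0472


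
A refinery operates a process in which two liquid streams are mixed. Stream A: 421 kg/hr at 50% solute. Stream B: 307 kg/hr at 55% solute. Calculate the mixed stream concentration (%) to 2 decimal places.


Mass balance on solute: F1*x1 + F2*x2 = F3*x3
F3 = F1 + F2 = 421 + 307 = 728 kg/hr
x3 = (F1*x1 + F2*x2)/F3
x3 = (421*0.5 + 307*0.55) / 728
x3 = 52.11%


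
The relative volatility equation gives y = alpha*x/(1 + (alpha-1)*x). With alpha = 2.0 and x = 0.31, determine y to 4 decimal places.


y = alpha*x / (1 + (alpha-1)*x)
y = 2.0*0.31 / (1 + (2.0-1)*0.31)
y = 0.62 / (1 + 0.31)
y = 0.62 / 1.31
y = 0.4733


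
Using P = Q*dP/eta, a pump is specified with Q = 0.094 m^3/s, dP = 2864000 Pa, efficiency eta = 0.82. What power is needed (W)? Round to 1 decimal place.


P = Q * dP / eta
P = 0.094 * 2864000 / 0.82
P = 269216.0 / 0.82
P = 328312.2 W


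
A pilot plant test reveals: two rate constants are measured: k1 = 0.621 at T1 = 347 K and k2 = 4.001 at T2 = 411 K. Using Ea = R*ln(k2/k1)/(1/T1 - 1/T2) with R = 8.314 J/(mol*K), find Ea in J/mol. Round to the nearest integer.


Ea = R * ln(k2/k1) / (1/T1 - 1/T2)
ln(k2/k1) = ln(4.001/0.621) = 1.8629685
1/T1 - 1/T2 = 1/347 - 1/411 = 0.000448754356
Ea = 8.314 * 1.8629685 / 0.000448754356
Ea = 34515 J/mol


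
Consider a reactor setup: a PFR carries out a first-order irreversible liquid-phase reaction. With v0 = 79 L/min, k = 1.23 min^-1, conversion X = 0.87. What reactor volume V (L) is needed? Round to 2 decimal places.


V = (v0/k) * ln(1/(1-X))
V = (79/1.23) * ln(1/(1-0.87))
V = 64.227642 * ln(7.692308)
V = 64.227642 * 2.040221
V = 131.04 L


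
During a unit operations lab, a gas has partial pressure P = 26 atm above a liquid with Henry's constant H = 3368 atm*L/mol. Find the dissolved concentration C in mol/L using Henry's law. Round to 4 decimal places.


C = P / H
C = 26 / 3368
C = 0.0077 mol/L


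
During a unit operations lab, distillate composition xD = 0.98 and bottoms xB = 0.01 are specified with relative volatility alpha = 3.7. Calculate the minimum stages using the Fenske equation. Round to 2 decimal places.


N_min = ln((xD*(1-xB))/(xB*(1-xD))) / ln(alpha)
Numerator inside ln: 0.9702 / 0.0002 = 4851.0
ln(4851.0) = 8.48694
ln(alpha) = ln(3.7) = 1.308333
N_min = 8.48694 / 1.308333 = 6.49


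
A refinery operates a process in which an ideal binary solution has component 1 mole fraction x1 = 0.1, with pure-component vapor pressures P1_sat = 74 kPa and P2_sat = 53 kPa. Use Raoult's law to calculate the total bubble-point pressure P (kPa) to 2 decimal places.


P = x1*P1_sat + x2*P2_sat
x2 = 1 - x1 = 1 - 0.1 = 0.9
P = 0.1*74 + 0.9*53
P = 7.4 + 47.7
P = 55.10 kPa


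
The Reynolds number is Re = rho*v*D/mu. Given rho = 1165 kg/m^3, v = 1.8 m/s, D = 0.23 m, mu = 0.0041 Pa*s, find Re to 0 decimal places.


Re = rho * v * D / mu
Re = 1165 * 1.8 * 0.23 / 0.0041
Re = 482.31 / 0.0041
Re = 117637


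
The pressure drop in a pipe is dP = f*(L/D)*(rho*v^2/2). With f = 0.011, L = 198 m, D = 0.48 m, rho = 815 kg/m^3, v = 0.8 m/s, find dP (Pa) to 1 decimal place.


dP = f * (L/D) * (rho*v^2/2)
dP = 0.011 * (198/0.48) * (815*0.8^2/2)
L/D = 412.5
rho*v^2/2 = 815*0.64/2 = 260.8
dP = 0.011 * 412.5 * 260.8
dP = 1183.4 Pa


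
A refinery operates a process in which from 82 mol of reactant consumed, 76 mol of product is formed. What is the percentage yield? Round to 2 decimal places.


Yield = (moles product / moles consumed) * 100%
Yield = (76 / 82) * 100
Yield = 0.9268 * 100
Yield = 92.68%


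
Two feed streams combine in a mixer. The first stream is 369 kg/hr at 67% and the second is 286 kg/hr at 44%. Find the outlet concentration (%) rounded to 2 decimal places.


Mass balance on solute: F1*x1 + F2*x2 = F3*x3
F3 = F1 + F2 = 369 + 286 = 655 kg/hr
x3 = (F1*x1 + F2*x2)/F3
x3 = (369*0.67 + 286*0.44) / 655
x3 = 56.96%


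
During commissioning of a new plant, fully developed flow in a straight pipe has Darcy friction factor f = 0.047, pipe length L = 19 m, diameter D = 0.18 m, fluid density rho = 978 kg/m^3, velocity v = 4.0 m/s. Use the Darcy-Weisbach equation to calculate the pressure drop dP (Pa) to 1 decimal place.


dP = f * (L/D) * (rho*v^2/2)
dP = 0.047 * (19/0.18) * (978*4.0^2/2)
L/D = 105.55555556
rho*v^2/2 = 978*16.0/2 = 7824.0
dP = 0.047 * 105.55555556 * 7824.0
dP = 38815.7 Pa


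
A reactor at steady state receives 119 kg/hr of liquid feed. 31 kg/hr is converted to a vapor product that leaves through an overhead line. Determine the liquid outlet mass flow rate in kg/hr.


Steady-state mass balance on the main outlet: F_out = F_in - F_removed
F_out = 119 - 31
F_out = 88 kg/hr


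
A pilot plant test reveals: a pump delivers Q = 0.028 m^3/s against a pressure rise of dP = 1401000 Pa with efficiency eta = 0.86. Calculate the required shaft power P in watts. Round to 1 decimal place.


P = Q * dP / eta
P = 0.028 * 1401000 / 0.86
P = 39228.0 / 0.86
P = 45614.0 W


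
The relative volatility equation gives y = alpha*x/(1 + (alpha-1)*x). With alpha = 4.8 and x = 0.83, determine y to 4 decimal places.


y = alpha*x / (1 + (alpha-1)*x)
y = 4.8*0.83 / (1 + (4.8-1)*0.83)
y = 3.984 / (1 + 3.154)
y = 3.984 / 4.154
y = 0.9591


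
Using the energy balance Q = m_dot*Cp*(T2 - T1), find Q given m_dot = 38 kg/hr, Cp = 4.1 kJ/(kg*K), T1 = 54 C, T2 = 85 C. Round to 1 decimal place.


Q = m_dot * Cp * (T2 - T1)
Q = 38 * 4.1 * (85 - 54)
Q = 38 * 4.1 * 31
Q = 4829.8 kJ/hr


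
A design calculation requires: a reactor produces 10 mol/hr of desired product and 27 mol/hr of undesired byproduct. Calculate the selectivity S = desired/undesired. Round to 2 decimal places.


S = desired product rate / undesired product rate
S = 10 / 27
S = 0.37


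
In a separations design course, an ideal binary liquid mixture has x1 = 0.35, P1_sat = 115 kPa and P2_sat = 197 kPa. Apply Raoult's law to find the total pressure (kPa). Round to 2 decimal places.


P = x1*P1_sat + x2*P2_sat
x2 = 1 - x1 = 1 - 0.35 = 0.65
P = 0.35*115 + 0.65*197
P = 40.25 + 128.05
P = 168.30 kPa


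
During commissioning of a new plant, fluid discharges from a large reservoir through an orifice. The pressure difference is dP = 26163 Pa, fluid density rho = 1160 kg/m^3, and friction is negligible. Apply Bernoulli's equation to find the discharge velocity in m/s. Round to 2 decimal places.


v = sqrt(2*dP/rho)
v = sqrt(2*26163/1160)
v = sqrt(45.108621)
v = 6.72 m/s


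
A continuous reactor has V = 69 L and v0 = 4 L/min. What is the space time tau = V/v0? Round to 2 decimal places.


tau = V / v0
tau = 69 / 4
tau = 17.25 min


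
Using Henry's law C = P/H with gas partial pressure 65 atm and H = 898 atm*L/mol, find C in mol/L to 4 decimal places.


C = P / H
C = 65 / 898
C = 0.0724 mol/L


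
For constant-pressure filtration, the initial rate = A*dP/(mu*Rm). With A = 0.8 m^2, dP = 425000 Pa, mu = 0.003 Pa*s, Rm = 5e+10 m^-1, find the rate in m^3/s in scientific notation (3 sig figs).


rate = A * dP / (mu * Rm)
rate = 0.8 * 425000 / (0.003 * 5e+10)
rate = 340000.0 / 1.500e+08
rate = 2.27e-03 m^3/s


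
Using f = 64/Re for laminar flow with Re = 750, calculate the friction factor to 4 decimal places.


f = 64 / Re
f = 64 / 750
f = 0.0853


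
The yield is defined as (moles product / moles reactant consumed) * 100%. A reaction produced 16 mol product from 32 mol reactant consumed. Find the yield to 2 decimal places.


Yield = (moles product / moles consumed) * 100%
Yield = (16 / 32) * 100
Yield = 0.5 * 100
Yield = 50.00%


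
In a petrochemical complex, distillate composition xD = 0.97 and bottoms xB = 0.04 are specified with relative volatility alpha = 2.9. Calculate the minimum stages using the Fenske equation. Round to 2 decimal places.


N_min = ln((xD*(1-xB))/(xB*(1-xD))) / ln(alpha)
Numerator inside ln: 0.9312 / 0.0012 = 776.0
ln(776.0) = 6.654153
ln(alpha) = ln(2.9) = 1.064711
N_min = 6.654153 / 1.064711 = 6.25


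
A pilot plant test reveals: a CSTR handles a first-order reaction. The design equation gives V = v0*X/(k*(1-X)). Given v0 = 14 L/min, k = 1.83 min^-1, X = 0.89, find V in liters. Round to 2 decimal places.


V = v0 * X / (k * (1 - X))
V = 14 * 0.89 / (1.83 * (1 - 0.89))
V = 12.46 / (1.83 * 0.11)
V = 12.46 / 0.2013
V = 61.90 L


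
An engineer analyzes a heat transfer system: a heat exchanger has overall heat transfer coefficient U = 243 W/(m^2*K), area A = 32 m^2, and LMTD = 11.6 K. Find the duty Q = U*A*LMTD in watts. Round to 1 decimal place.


Q = U * A * LMTD
Q = 243 * 32 * 11.6
Q = 90201.6 W


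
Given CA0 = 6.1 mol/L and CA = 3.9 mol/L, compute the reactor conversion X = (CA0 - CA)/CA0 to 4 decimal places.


X = (CA0 - CA) / CA0
X = (6.1 - 3.9) / 6.1
X = 2.2 / 6.1
X = 0.3607


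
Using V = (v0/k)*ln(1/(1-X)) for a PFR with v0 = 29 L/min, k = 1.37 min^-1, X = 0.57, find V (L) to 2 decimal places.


V = (v0/k) * ln(1/(1-X))
V = (29/1.37) * ln(1/(1-0.57))
V = 21.167883 * ln(2.325581)
V = 21.167883 * 0.84397
V = 17.87 L


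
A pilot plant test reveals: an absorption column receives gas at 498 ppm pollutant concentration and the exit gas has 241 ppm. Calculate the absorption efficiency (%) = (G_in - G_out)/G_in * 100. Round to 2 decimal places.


Efficiency = (G_in - G_out) / G_in * 100%
Efficiency = (498 - 241) / 498 * 100
Efficiency = 257 / 498 * 100
Efficiency = 51.61%


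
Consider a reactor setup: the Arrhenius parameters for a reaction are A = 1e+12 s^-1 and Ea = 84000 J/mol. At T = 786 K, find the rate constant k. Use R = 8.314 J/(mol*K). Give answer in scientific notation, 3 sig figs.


k = A * exp(-Ea/(R*T))
k = 1e+12 * exp(-84000 / (8.314 * 786))
k = 1e+12 * exp(-12.854249)
k = 2.61e+06


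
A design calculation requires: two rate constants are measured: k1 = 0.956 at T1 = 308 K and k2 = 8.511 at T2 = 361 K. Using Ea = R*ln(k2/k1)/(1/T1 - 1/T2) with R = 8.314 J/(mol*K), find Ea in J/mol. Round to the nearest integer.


Ea = R * ln(k2/k1) / (1/T1 - 1/T2)
ln(k2/k1) = ln(8.511/0.956) = 2.1863568
1/T1 - 1/T2 = 1/308 - 1/361 = 0.000476670144
Ea = 8.314 * 2.1863568 / 0.000476670144
Ea = 38134 J/mol


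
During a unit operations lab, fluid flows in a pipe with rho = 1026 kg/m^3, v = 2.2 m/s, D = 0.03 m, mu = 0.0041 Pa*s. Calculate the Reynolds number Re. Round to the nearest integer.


Re = rho * v * D / mu
Re = 1026 * 2.2 * 0.03 / 0.0041
Re = 67.716 / 0.0041
Re = 16516


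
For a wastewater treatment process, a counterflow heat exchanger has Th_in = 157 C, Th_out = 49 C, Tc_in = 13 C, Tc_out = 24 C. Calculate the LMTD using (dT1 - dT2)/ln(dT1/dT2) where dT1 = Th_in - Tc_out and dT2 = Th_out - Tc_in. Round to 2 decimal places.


dT1 = Th_in - Tc_out = 157 - 24 = 133
dT2 = Th_out - Tc_in = 49 - 13 = 36
LMTD = (dT1 - dT2) / ln(dT1/dT2)
LMTD = (133 - 36) / ln(133/36)
LMTD = 74.23 K


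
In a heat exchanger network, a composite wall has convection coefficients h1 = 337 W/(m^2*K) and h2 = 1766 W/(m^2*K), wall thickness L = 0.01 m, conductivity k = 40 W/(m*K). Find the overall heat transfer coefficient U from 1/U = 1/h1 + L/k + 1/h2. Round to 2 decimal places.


1/U = 1/h1 + L/k + 1/h2
1/U = 1/337 + 0.01/40 + 1/1766
1/U = 0.0029673591 + 0.00025 + 0.0005662514
1/U = 0.0037836105
U = 264.30 W/(m^2*K)


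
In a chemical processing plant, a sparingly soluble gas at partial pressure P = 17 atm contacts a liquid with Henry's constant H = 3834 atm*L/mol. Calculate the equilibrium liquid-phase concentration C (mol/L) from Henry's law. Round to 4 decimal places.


C = P / H
C = 17 / 3834
C = 0.0044 mol/L


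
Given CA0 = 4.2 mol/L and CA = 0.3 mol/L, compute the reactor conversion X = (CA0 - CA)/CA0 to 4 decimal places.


X = (CA0 - CA) / CA0
X = (4.2 - 0.3) / 4.2
X = 3.9 / 4.2
X = 0.9286


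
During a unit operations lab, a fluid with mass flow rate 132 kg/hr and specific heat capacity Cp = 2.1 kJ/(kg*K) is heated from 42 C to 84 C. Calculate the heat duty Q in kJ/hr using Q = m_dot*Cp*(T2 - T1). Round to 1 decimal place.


Q = m_dot * Cp * (T2 - T1)
Q = 132 * 2.1 * (84 - 42)
Q = 132 * 2.1 * 42
Q = 11642.4 kJ/hr


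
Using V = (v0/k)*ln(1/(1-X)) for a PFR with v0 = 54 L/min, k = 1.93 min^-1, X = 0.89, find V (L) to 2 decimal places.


V = (v0/k) * ln(1/(1-X))
V = (54/1.93) * ln(1/(1-0.89))
V = 27.979275 * ln(9.090909)
V = 27.979275 * 2.207275
V = 61.76 L


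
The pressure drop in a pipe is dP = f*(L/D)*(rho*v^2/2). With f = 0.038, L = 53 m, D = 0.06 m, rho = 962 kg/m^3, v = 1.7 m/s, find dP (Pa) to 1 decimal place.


dP = f * (L/D) * (rho*v^2/2)
dP = 0.038 * (53/0.06) * (962*1.7^2/2)
L/D = 883.33333333
rho*v^2/2 = 962*2.89/2 = 1390.09
dP = 0.038 * 883.33333333 * 1390.09
dP = 46660.7 Pa


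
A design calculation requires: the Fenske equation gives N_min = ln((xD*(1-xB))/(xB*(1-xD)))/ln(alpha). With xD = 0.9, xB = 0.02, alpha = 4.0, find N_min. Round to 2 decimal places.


N_min = ln((xD*(1-xB))/(xB*(1-xD))) / ln(alpha)
Numerator inside ln: 0.882 / 0.002 = 441.0
ln(441.0) = 6.089045
ln(alpha) = ln(4.0) = 1.386294
N_min = 6.089045 / 1.386294 = 4.39


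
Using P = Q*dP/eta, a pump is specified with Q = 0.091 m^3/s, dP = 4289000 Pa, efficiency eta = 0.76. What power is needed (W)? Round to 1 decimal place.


P = Q * dP / eta
P = 0.091 * 4289000 / 0.76
P = 390299.0 / 0.76
P = 513551.3 W


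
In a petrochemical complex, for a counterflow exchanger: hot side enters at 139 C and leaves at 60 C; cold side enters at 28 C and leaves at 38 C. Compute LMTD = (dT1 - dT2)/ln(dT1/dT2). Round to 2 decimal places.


dT1 = Th_in - Tc_out = 139 - 38 = 101
dT2 = Th_out - Tc_in = 60 - 28 = 32
LMTD = (dT1 - dT2) / ln(dT1/dT2)
LMTD = (101 - 32) / ln(101/32)
LMTD = 60.03 K


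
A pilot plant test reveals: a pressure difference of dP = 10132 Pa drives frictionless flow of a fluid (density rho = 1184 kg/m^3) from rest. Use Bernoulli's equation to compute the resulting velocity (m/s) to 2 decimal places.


v = sqrt(2*dP/rho)
v = sqrt(2*10132/1184)
v = sqrt(17.114865)
v = 4.14 m/s


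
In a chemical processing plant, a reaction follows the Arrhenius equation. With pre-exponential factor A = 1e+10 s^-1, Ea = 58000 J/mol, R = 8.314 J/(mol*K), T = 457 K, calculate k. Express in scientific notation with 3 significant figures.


k = A * exp(-Ea/(R*T))
k = 1e+10 * exp(-58000 / (8.314 * 457))
k = 1e+10 * exp(-15.265175)
k = 2.35e+03


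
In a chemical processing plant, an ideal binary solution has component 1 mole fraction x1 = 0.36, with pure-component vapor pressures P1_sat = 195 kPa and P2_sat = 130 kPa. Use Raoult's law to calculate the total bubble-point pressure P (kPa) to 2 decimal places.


P = x1*P1_sat + x2*P2_sat
x2 = 1 - x1 = 1 - 0.36 = 0.64
P = 0.36*195 + 0.64*130
P = 70.2 + 83.2
P = 153.40 kPa


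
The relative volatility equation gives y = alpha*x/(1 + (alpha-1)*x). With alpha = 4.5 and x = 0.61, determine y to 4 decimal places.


y = alpha*x / (1 + (alpha-1)*x)
y = 4.5*0.61 / (1 + (4.5-1)*0.61)
y = 2.745 / (1 + 2.135)
y = 2.745 / 3.135
y = 0.8756


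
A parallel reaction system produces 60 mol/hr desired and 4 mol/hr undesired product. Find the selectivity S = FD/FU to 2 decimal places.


S = desired product rate / undesired product rate
S = 60 / 4
S = 15.00


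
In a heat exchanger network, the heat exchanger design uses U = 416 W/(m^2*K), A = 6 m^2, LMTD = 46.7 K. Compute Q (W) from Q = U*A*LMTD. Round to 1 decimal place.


Q = U * A * LMTD
Q = 416 * 6 * 46.7
Q = 116563.2 W


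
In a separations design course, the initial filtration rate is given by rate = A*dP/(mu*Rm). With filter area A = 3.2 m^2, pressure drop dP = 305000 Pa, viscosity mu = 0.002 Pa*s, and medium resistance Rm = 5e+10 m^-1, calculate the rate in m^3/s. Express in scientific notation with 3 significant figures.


rate = A * dP / (mu * Rm)
rate = 3.2 * 305000 / (0.002 * 5e+10)
rate = 976000.0 / 1.000e+08
rate = 9.76e-03 m^3/s


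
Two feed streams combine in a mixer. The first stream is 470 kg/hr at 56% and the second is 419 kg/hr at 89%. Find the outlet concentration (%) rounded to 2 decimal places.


Mass balance on solute: F1*x1 + F2*x2 = F3*x3
F3 = F1 + F2 = 470 + 419 = 889 kg/hr
x3 = (F1*x1 + F2*x2)/F3
x3 = (470*0.56 + 419*0.89) / 889
x3 = 71.55%


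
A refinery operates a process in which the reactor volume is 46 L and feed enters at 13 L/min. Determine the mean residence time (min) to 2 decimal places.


tau = V / v0
tau = 46 / 13
tau = 3.54 min


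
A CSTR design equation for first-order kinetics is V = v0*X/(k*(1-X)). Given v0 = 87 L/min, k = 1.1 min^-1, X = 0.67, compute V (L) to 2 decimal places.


V = v0 * X / (k * (1 - X))
V = 87 * 0.67 / (1.1 * (1 - 0.67))
V = 58.29 / (1.1 * 0.33)
V = 58.29 / 0.363
V = 160.58 L


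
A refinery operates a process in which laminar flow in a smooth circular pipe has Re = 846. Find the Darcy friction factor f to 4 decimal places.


f = 64 / Re
f = 64 / 846
f = 0.0757


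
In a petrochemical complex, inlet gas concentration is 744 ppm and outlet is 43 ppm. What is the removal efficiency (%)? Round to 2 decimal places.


Efficiency = (G_in - G_out) / G_in * 100%
Efficiency = (744 - 43) / 744 * 100
Efficiency = 701 / 744 * 100
Efficiency = 94.22%


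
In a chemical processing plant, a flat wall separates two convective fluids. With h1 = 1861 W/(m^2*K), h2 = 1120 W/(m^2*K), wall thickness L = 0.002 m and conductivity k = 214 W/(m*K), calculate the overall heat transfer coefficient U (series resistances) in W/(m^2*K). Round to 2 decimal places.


1/U = 1/h1 + L/k + 1/h2
1/U = 1/1861 + 0.002/214 + 1/1120
1/U = 0.0005373455 + 9.3458e-06 + 0.0008928571
1/U = 0.0014395484
U = 694.66 W/(m^2*K)


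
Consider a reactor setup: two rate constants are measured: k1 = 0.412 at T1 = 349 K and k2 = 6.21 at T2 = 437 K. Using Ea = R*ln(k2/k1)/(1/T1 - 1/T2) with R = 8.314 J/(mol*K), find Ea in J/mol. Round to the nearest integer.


Ea = R * ln(k2/k1) / (1/T1 - 1/T2)
ln(k2/k1) = ln(6.21/0.412) = 2.7128928
1/T1 - 1/T2 = 1/349 - 1/437 = 0.000576999993
Ea = 8.314 * 2.7128928 / 0.000576999993
Ea = 39090 J/mol


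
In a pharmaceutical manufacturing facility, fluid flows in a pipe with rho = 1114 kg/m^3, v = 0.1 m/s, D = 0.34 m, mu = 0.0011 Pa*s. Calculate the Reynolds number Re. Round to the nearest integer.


Re = rho * v * D / mu
Re = 1114 * 0.1 * 0.34 / 0.0011
Re = 37.876 / 0.0011
Re = 34433


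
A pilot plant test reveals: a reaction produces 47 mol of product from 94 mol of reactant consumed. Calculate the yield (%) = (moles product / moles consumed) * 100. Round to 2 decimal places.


Yield = (moles product / moles consumed) * 100%
Yield = (47 / 94) * 100
Yield = 0.5 * 100
Yield = 50.00%


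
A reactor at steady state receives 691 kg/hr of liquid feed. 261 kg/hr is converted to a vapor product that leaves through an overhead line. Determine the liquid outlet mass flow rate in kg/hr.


Steady-state mass balance on the main outlet: F_out = F_in - F_removed
F_out = 691 - 261
F_out = 430 kg/hr


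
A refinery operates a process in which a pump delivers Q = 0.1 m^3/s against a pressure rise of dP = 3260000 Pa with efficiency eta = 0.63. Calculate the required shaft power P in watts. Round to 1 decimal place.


P = Q * dP / eta
P = 0.1 * 3260000 / 0.63
P = 326000.0 / 0.63
P = 517460.3 W


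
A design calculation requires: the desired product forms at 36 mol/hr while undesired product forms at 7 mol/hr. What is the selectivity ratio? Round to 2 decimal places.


S = desired product rate / undesired product rate
S = 36 / 7
S = 5.14


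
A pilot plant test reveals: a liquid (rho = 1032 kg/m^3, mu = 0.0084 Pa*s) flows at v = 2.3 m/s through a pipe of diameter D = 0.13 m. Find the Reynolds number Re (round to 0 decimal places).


Re = rho * v * D / mu
Re = 1032 * 2.3 * 0.13 / 0.0084
Re = 308.568 / 0.0084
Re = 36734


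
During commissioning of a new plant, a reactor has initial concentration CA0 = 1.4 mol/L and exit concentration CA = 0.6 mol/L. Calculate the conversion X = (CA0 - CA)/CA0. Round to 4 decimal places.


X = (CA0 - CA) / CA0
X = (1.4 - 0.6) / 1.4
X = 0.8 / 1.4
X = 0.5714


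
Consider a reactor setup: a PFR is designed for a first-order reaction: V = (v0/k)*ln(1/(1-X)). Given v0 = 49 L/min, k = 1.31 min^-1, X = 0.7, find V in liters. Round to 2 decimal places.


V = (v0/k) * ln(1/(1-X))
V = (49/1.31) * ln(1/(1-0.7))
V = 37.40458 * ln(3.333333)
V = 37.40458 * 1.203973
V = 45.03 L


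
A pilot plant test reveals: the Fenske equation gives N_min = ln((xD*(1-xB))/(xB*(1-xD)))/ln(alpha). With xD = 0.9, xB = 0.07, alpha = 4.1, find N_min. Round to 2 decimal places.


N_min = ln((xD*(1-xB))/(xB*(1-xD))) / ln(alpha)
Numerator inside ln: 0.837 / 0.007 = 119.571429
ln(119.571429) = 4.783914
ln(alpha) = ln(4.1) = 1.410987
N_min = 4.783914 / 1.410987 = 3.39


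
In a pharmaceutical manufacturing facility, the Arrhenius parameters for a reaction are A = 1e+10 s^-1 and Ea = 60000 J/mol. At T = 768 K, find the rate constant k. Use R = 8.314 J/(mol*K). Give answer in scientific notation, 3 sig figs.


k = A * exp(-Ea/(R*T))
k = 1e+10 * exp(-60000 / (8.314 * 768))
k = 1e+10 * exp(-9.396801)
k = 8.30e+05


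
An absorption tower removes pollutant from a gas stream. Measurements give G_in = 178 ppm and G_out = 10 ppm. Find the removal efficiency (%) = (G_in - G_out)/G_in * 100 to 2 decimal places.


Efficiency = (G_in - G_out) / G_in * 100%
Efficiency = (178 - 10) / 178 * 100
Efficiency = 168 / 178 * 100
Efficiency = 94.38%


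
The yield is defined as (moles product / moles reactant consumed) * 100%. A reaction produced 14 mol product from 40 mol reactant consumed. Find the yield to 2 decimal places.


Yield = (moles product / moles consumed) * 100%
Yield = (14 / 40) * 100
Yield = 0.35 * 100
Yield = 35.00%


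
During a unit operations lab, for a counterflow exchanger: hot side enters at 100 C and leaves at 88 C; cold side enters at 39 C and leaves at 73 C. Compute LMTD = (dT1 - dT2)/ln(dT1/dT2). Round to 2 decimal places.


dT1 = Th_in - Tc_out = 100 - 73 = 27
dT2 = Th_out - Tc_in = 88 - 39 = 49
LMTD = (dT1 - dT2) / ln(dT1/dT2)
LMTD = (27 - 49) / ln(27/49)
LMTD = 36.91 K


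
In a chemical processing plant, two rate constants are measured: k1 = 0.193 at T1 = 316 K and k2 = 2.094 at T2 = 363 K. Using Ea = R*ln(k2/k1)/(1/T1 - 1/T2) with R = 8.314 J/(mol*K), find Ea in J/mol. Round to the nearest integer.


Ea = R * ln(k2/k1) / (1/T1 - 1/T2)
ln(k2/k1) = ln(2.094/0.193) = 2.3841412
1/T1 - 1/T2 = 1/316 - 1/363 = 0.000409736025
Ea = 8.314 * 2.3841412 / 0.000409736025
Ea = 48377 J/mol


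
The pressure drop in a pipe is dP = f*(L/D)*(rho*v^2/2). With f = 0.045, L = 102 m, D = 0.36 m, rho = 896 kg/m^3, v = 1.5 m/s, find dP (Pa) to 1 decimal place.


dP = f * (L/D) * (rho*v^2/2)
dP = 0.045 * (102/0.36) * (896*1.5^2/2)
L/D = 283.33333333
rho*v^2/2 = 896*2.25/2 = 1008.0
dP = 0.045 * 283.33333333 * 1008.0
dP = 12852.0 Pa


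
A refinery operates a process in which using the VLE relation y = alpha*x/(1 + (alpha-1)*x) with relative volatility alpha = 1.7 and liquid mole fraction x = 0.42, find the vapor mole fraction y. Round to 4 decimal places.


y = alpha*x / (1 + (alpha-1)*x)
y = 1.7*0.42 / (1 + (1.7-1)*0.42)
y = 0.714 / (1 + 0.294)
y = 0.714 / 1.294
y = 0.5518


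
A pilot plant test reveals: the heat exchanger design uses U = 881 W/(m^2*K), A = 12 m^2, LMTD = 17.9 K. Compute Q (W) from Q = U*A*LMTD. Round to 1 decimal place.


Q = U * A * LMTD
Q = 881 * 12 * 17.9
Q = 189238.8 W


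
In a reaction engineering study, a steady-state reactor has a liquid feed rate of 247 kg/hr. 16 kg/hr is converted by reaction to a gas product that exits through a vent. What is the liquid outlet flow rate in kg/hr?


Steady-state mass balance on the main outlet: F_out = F_in - F_removed
F_out = 247 - 16
F_out = 231 kg/hr


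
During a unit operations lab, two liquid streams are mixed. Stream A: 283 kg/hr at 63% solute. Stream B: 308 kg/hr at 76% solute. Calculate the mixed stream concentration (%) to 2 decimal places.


Mass balance on solute: F1*x1 + F2*x2 = F3*x3
F3 = F1 + F2 = 283 + 308 = 591 kg/hr
x3 = (F1*x1 + F2*x2)/F3
x3 = (283*0.63 + 308*0.76) / 591
x3 = 69.77%


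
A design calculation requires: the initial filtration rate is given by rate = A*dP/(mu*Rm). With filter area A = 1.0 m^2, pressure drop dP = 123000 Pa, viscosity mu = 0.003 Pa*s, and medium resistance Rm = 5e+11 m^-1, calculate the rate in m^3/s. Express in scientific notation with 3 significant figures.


rate = A * dP / (mu * Rm)
rate = 1.0 * 123000 / (0.003 * 5e+11)
rate = 123000.0 / 1.500e+09
rate = 8.20e-05 m^3/s


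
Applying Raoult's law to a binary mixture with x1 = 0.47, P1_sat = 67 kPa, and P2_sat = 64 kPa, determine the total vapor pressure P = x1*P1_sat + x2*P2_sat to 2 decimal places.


P = x1*P1_sat + x2*P2_sat
x2 = 1 - x1 = 1 - 0.47 = 0.53
P = 0.47*67 + 0.53*64
P = 31.49 + 33.92
P = 65.41 kPa


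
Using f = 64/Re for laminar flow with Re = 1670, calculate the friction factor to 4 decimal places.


f = 64 / Re
f = 64 / 1670
f = 0.0383


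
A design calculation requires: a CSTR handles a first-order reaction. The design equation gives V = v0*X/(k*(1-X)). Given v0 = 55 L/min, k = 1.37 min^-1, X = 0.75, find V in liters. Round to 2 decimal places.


V = v0 * X / (k * (1 - X))
V = 55 * 0.75 / (1.37 * (1 - 0.75))
V = 41.25 / (1.37 * 0.25)
V = 41.25 / 0.3425
V = 120.44 L


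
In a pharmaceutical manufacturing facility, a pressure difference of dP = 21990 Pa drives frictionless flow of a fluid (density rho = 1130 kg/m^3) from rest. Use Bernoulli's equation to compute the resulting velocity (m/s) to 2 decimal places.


v = sqrt(2*dP/rho)
v = sqrt(2*21990/1130)
v = sqrt(38.920354)
v = 6.24 m/s


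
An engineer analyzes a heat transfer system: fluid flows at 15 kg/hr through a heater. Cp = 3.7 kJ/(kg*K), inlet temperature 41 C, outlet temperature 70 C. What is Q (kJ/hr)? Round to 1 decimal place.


Q = m_dot * Cp * (T2 - T1)
Q = 15 * 3.7 * (70 - 41)
Q = 15 * 3.7 * 29
Q = 1609.5 kJ/hr


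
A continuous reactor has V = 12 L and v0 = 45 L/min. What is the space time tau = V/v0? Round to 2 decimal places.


tau = V / v0
tau = 12 / 45
tau = 0.27 min


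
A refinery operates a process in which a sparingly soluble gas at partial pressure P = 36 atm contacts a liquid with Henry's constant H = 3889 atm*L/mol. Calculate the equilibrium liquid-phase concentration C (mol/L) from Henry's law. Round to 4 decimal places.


C = P / H
C = 36 / 3889
C = 0.0093 mol/L


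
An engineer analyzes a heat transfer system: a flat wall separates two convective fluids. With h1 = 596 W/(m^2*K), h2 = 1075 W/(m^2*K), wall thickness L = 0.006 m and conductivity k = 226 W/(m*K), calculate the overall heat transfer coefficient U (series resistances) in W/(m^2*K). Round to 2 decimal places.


1/U = 1/h1 + L/k + 1/h2
1/U = 1/596 + 0.006/226 + 1/1075
1/U = 0.0016778523 + 2.65487e-05 + 0.0009302326
1/U = 0.0026346336
U = 379.56 W/(m^2*K)


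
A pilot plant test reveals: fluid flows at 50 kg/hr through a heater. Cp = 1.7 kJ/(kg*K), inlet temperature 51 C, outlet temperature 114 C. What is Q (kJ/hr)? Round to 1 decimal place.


Q = m_dot * Cp * (T2 - T1)
Q = 50 * 1.7 * (114 - 51)
Q = 50 * 1.7 * 63
Q = 5355.0 kJ/hr


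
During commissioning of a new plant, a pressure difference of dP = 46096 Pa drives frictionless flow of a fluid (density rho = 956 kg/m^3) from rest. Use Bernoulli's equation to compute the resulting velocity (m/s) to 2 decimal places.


v = sqrt(2*dP/rho)
v = sqrt(2*46096/956)
v = sqrt(96.435146)
v = 9.82 m/s


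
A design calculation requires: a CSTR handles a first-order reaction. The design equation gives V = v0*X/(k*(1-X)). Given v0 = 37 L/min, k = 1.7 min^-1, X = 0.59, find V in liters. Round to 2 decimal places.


V = v0 * X / (k * (1 - X))
V = 37 * 0.59 / (1.7 * (1 - 0.59))
V = 21.83 / (1.7 * 0.41)
V = 21.83 / 0.697
V = 31.32 L


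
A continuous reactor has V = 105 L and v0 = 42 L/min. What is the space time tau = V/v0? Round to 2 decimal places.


tau = V / v0
tau = 105 / 42
tau = 2.50 min


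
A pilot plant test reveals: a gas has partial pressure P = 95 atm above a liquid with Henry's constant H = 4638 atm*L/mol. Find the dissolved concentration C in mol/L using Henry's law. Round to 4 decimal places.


C = P / H
C = 95 / 4638
C = 0.0205 mol/L


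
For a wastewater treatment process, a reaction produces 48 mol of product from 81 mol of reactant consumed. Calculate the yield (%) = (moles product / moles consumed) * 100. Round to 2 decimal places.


Yield = (moles product / moles consumed) * 100%
Yield = (48 / 81) * 100
Yield = 0.5926 * 100
Yield = 59.26%


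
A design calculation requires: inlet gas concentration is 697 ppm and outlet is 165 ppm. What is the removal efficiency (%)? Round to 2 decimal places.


Efficiency = (G_in - G_out) / G_in * 100%
Efficiency = (697 - 165) / 697 * 100
Efficiency = 532 / 697 * 100
Efficiency = 76.33%


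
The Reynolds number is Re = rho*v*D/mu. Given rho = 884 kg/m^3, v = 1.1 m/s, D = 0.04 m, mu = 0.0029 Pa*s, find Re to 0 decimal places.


Re = rho * v * D / mu
Re = 884 * 1.1 * 0.04 / 0.0029
Re = 38.896 / 0.0029
Re = 13412


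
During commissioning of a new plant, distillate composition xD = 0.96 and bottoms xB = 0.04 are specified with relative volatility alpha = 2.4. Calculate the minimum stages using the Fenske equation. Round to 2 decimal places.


N_min = ln((xD*(1-xB))/(xB*(1-xD))) / ln(alpha)
Numerator inside ln: 0.9216 / 0.0016 = 576.0
ln(576.0) = 6.356108
ln(alpha) = ln(2.4) = 0.875469
N_min = 6.356108 / 0.875469 = 7.26


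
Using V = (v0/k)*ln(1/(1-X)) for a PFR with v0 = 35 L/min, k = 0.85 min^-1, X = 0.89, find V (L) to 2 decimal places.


V = (v0/k) * ln(1/(1-X))
V = (35/0.85) * ln(1/(1-0.89))
V = 41.176471 * ln(9.090909)
V = 41.176471 * 2.207275
V = 90.89 L


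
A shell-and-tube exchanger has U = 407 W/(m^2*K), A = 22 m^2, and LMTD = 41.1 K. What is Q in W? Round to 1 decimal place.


Q = U * A * LMTD
Q = 407 * 22 * 41.1
Q = 368009.4 W


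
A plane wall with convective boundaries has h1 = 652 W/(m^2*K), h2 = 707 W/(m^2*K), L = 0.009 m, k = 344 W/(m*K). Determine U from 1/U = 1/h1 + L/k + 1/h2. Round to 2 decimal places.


1/U = 1/h1 + L/k + 1/h2
1/U = 1/652 + 0.009/344 + 1/707
1/U = 0.0015337423 + 2.61628e-05 + 0.0014144272
1/U = 0.0029743323
U = 336.21 W/(m^2*K)


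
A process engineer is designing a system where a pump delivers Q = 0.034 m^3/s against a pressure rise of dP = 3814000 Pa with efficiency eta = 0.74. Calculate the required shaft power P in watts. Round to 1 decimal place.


P = Q * dP / eta
P = 0.034 * 3814000 / 0.74
P = 129676.0 / 0.74
P = 175237.8 W


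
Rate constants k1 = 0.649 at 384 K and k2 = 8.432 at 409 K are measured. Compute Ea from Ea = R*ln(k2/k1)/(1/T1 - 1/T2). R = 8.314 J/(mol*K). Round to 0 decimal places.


Ea = R * ln(k2/k1) / (1/T1 - 1/T2)
ln(k2/k1) = ln(8.432/0.649) = 2.5643566
1/T1 - 1/T2 = 1/384 - 1/409 = 0.000159178892
Ea = 8.314 * 2.5643566 / 0.000159178892
Ea = 133938 J/mol
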